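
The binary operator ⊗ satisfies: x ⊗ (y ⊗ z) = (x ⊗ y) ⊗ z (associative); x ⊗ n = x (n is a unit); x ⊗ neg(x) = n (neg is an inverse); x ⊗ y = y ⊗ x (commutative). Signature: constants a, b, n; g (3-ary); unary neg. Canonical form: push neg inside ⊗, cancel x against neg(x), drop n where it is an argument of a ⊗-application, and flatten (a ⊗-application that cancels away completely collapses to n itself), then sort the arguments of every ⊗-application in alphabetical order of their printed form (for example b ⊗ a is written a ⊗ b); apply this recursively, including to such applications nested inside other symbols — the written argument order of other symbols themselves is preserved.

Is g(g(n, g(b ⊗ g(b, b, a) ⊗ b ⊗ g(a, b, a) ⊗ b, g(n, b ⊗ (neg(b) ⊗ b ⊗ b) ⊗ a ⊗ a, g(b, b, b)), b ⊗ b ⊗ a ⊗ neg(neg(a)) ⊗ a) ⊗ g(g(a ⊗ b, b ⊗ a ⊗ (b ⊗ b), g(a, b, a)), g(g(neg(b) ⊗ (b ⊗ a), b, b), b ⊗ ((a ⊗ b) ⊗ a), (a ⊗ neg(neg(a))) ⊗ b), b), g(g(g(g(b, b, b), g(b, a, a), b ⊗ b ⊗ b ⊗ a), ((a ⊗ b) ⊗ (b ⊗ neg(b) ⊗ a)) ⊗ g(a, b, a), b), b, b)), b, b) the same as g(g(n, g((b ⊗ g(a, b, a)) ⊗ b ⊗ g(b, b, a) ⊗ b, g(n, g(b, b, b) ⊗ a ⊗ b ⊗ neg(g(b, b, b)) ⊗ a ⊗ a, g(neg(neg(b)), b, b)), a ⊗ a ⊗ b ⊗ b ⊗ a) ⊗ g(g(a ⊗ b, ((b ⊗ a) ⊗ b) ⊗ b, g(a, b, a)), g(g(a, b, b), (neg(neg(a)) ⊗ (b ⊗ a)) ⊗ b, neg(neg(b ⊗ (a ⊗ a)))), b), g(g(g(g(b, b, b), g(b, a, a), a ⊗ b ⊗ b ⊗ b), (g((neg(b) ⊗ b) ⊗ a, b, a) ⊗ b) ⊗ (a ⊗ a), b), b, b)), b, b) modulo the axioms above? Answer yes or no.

Answer: no — g(g(n, g(b ⊗ b ⊗ b ⊗ g(a, b, a) ⊗ g(b, b, a), g(n, a ⊗ a ⊗ b ⊗ b, g(b, b, b)), a ⊗ a ⊗ a ⊗ b ⊗ b) ⊗ g(g(a ⊗ b, a ⊗ b ⊗ b ⊗ b, g(a, b, a)), g(g(a, b, b), a ⊗ a ⊗ b ⊗ b, a ⊗ a ⊗ b), b), g(g(g(g(b, b, b), g(b, a, a), a ⊗ b ⊗ b ⊗ b), a ⊗ a ⊗ b ⊗ g(a, b, a), b), b, b)), b, b) vs g(g(n, g(b ⊗ b ⊗ b ⊗ g(a, b, a) ⊗ g(b, b, a), g(n, a ⊗ a ⊗ a ⊗ b, g(b, b, b)), a ⊗ a ⊗ a ⊗ b ⊗ b) ⊗ g(g(a ⊗ b, a ⊗ b ⊗ b ⊗ b, g(a, b, a)), g(g(a, b, b), a ⊗ a ⊗ b ⊗ b, a ⊗ a ⊗ b), b), g(g(g(g(b, b, b), g(b, a, a), a ⊗ b ⊗ b ⊗ b), a ⊗ a ⊗ b ⊗ g(a, b, a), b), b, b)), b, b)

Derivation:
Left:  g(g(n, g(b ⊗ g(b, b, a) ⊗ b ⊗ g(a, b, a) ⊗ b, g(n, b ⊗ (neg(b) ⊗ b ⊗ b) ⊗ a ⊗ a, g(b, b, b)), b ⊗ b ⊗ a ⊗ neg(neg(a)) ⊗ a) ⊗ g(g(a ⊗ b, b ⊗ a ⊗ (b ⊗ b), g(a, b, a)), g(g(neg(b) ⊗ (b ⊗ a), b, b), b ⊗ ((a ⊗ b) ⊗ a), (a ⊗ neg(neg(a))) ⊗ b), b), g(g(g(g(b, b, b), g(b, a, a), b ⊗ b ⊗ b ⊗ a), ((a ⊗ b) ⊗ (b ⊗ neg(b) ⊗ a)) ⊗ g(a, b, a), b), b, b)), b, b)
  Work inside:  g(b ⊗ g(b, b, a) ⊗ b ⊗ g(a, b, a) ⊗ b, g(n, b ⊗ (neg(b) ⊗ b ⊗ b) ⊗ a ⊗ a, g(b, b, b)), b ⊗ b ⊗ a ⊗ neg(neg(a)) ⊗ a) ⊗ g(g(a ⊗ b, b ⊗ a ⊗ (b ⊗ b), g(a, b, a)), g(g(neg(b) ⊗ (b ⊗ a), b, b), b ⊗ ((a ⊗ b) ⊗ a), (a ⊗ neg(neg(a))) ⊗ b), b)
  Push neg inside:  distribute neg over ⊗ and collapse double neg
  Collect terms:  g(b ⊗ b ⊗ b ⊗ g(a, b, a) ⊗ g(b, b, a), g(n, a ⊗ a ⊗ b ⊗ b, g(b, b, b)), a ⊗ a ⊗ a ⊗ b ⊗ b) ⊗ g(g(a ⊗ b, a ⊗ b ⊗ b ⊗ b, g(a, b, a)), g(g(a, b, b), a ⊗ a ⊗ b ⊗ b, a ⊗ a ⊗ b), b)
  Rebuild:  g(g(n, g(b ⊗ b ⊗ b ⊗ g(a, b, a) ⊗ g(b, b, a), g(n, a ⊗ a ⊗ b ⊗ b, g(b, b, b)), a ⊗ a ⊗ a ⊗ b ⊗ b) ⊗ g(g(a ⊗ b, a ⊗ b ⊗ b ⊗ b, g(a, b, a)), g(g(a, b, b), a ⊗ a ⊗ b ⊗ b, a ⊗ a ⊗ b), b), g(g(g(g(b, b, b), g(b, a, a), a ⊗ b ⊗ b ⊗ b), a ⊗ a ⊗ b ⊗ g(a, b, a), b), b, b)), b, b)
Right:  g(g(n, g((b ⊗ g(a, b, a)) ⊗ b ⊗ g(b, b, a) ⊗ b, g(n, g(b, b, b) ⊗ a ⊗ b ⊗ neg(g(b, b, b)) ⊗ a ⊗ a, g(neg(neg(b)), b, b)), a ⊗ a ⊗ b ⊗ b ⊗ a) ⊗ g(g(a ⊗ b, ((b ⊗ a) ⊗ b) ⊗ b, g(a, b, a)), g(g(a, b, b), (neg(neg(a)) ⊗ (b ⊗ a)) ⊗ b, neg(neg(b ⊗ (a ⊗ a)))), b), g(g(g(g(b, b, b), g(b, a, a), a ⊗ b ⊗ b ⊗ b), (g((neg(b) ⊗ b) ⊗ a, b, a) ⊗ b) ⊗ (a ⊗ a), b), b, b)), b, b)
  Work inside:  g((b ⊗ g(a, b, a)) ⊗ b ⊗ g(b, b, a) ⊗ b, g(n, g(b, b, b) ⊗ a ⊗ b ⊗ neg(g(b, b, b)) ⊗ a ⊗ a, g(neg(neg(b)), b, b)), a ⊗ a ⊗ b ⊗ b ⊗ a) ⊗ g(g(a ⊗ b, ((b ⊗ a) ⊗ b) ⊗ b, g(a, b, a)), g(g(a, b, b), (neg(neg(a)) ⊗ (b ⊗ a)) ⊗ b, neg(neg(b ⊗ (a ⊗ a)))), b)
  Push neg inside:  distribute neg over ⊗ and collapse double neg
  Collect:  g(b ⊗ b ⊗ b ⊗ g(a, b, a) ⊗ g(b, b, a), g(n, a ⊗ a ⊗ a ⊗ b, g(b, b, b)), a ⊗ a ⊗ a ⊗ b ⊗ b) ⊗ g(g(a ⊗ b, a ⊗ b ⊗ b ⊗ b, g(a, b, a)), g(g(a, b, b), a ⊗ a ⊗ b ⊗ b, a ⊗ a ⊗ b), b)
  Put back:  g(g(n, g(b ⊗ b ⊗ b ⊗ g(a, b, a) ⊗ g(b, b, a), g(n, a ⊗ a ⊗ a ⊗ b, g(b, b, b)), a ⊗ a ⊗ a ⊗ b ⊗ b) ⊗ g(g(a ⊗ b, a ⊗ b ⊗ b ⊗ b, g(a, b, a)), g(g(a, b, b), a ⊗ a ⊗ b ⊗ b, a ⊗ a ⊗ b), b), g(g(g(g(b, b, b), g(b, a, a), a ⊗ b ⊗ b ⊗ b), a ⊗ a ⊗ b ⊗ g(a, b, a), b), b, b)), b, b)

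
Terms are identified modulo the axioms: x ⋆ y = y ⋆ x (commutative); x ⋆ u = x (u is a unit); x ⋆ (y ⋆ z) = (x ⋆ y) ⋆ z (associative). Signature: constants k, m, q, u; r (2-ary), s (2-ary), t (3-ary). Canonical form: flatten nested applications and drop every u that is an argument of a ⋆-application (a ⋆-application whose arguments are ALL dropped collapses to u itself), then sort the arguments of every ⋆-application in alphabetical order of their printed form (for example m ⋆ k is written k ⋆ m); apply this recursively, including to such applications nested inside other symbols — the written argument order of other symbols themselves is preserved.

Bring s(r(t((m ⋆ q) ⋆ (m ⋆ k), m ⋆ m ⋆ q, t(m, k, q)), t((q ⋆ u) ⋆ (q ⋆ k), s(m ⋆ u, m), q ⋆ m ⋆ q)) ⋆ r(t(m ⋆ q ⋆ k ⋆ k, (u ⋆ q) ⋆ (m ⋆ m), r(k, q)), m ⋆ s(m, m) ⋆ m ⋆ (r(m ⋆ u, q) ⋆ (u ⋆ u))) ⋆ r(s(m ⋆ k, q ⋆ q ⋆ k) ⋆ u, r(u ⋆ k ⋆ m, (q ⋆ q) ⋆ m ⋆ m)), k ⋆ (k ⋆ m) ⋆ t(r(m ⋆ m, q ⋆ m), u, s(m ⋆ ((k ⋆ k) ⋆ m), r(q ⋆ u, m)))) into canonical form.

Descend into:  r(t((m ⋆ q) ⋆ (m ⋆ k), m ⋆ m ⋆ q, t(m, k, q)), t((q ⋆ u) ⋆ (q ⋆ k), s(m ⋆ u, m), q ⋆ m ⋆ q)) ⋆ r(t(m ⋆ q ⋆ k ⋆ k, (u ⋆ q) ⋆ (m ⋆ m), r(k, q)), m ⋆ s(m, m) ⋆ m ⋆ (r(m ⋆ u, q) ⋆ (u ⋆ u))) ⋆ r(s(m ⋆ k, q ⋆ q ⋆ k) ⋆ u, r(u ⋆ k ⋆ m, (q ⋆ q) ⋆ m ⋆ m))
Inside:  r(t((m ⋆ q) ⋆ (m ⋆ k), m ⋆ m ⋆ q, t(m, k, q)), t((q ⋆ u) ⋆ (q ⋆ k), s(m ⋆ u, m), q ⋆ m ⋆ q))  →  r(t(k ⋆ m ⋆ m ⋆ q, m ⋆ m ⋆ q, t(m, k, q)), t(k ⋆ q ⋆ q, s(m, m), m ⋆ q ⋆ q))
Canonicalize subterm:  r(t(m ⋆ q ⋆ k ⋆ k, (u ⋆ q) ⋆ (m ⋆ m), r(k, q)), m ⋆ s(m, m) ⋆ m ⋆ (r(m ⋆ u, q) ⋆ (u ⋆ u)))  →  r(t(k ⋆ k ⋆ m ⋆ q, m ⋆ m ⋆ q, r(k, q)), m ⋆ m ⋆ r(m, q) ⋆ s(m, m))
Canonicalize subterm:  r(s(m ⋆ k, q ⋆ q ⋆ k) ⋆ u, r(u ⋆ k ⋆ m, (q ⋆ q) ⋆ m ⋆ m))  →  r(s(k ⋆ m, k ⋆ q ⋆ q), r(k ⋆ m, m ⋆ m ⋆ q ⋆ q))
Sort:  r(s(k ⋆ m, k ⋆ q ⋆ q), r(k ⋆ m, m ⋆ m ⋆ q ⋆ q)) ⋆ r(t(k ⋆ k ⋆ m ⋆ q, m ⋆ m ⋆ q, r(k, q)), m ⋆ m ⋆ r(m, q) ⋆ s(m, m)) ⋆ r(t(k ⋆ m ⋆ m ⋆ q, m ⋆ m ⋆ q, t(m, k, q)), t(k ⋆ q ⋆ q, s(m, m), m ⋆ q ⋆ q))
Reassemble:  s(r(s(k ⋆ m, k ⋆ q ⋆ q), r(k ⋆ m, m ⋆ m ⋆ q ⋆ q)) ⋆ r(t(k ⋆ k ⋆ m ⋆ q, m ⋆ m ⋆ q, r(k, q)), m ⋆ m ⋆ r(m, q) ⋆ s(m, m)) ⋆ r(t(k ⋆ m ⋆ m ⋆ q, m ⋆ m ⋆ q, t(m, k, q)), t(k ⋆ q ⋆ q, s(m, m), m ⋆ q ⋆ q)), k ⋆ k ⋆ m ⋆ t(r(m ⋆ m, m ⋆ q), u, s(k ⋆ k ⋆ m ⋆ m, r(q, m))))

Answer: s(r(s(k ⋆ m, k ⋆ q ⋆ q), r(k ⋆ m, m ⋆ m ⋆ q ⋆ q)) ⋆ r(t(k ⋆ k ⋆ m ⋆ q, m ⋆ m ⋆ q, r(k, q)), m ⋆ m ⋆ r(m, q) ⋆ s(m, m)) ⋆ r(t(k ⋆ m ⋆ m ⋆ q, m ⋆ m ⋆ q, t(m, k, q)), t(k ⋆ q ⋆ q, s(m, m), m ⋆ q ⋆ q)), k ⋆ k ⋆ m ⋆ t(r(m ⋆ m, m ⋆ q), u, s(k ⋆ k ⋆ m ⋆ m, r(q, m))))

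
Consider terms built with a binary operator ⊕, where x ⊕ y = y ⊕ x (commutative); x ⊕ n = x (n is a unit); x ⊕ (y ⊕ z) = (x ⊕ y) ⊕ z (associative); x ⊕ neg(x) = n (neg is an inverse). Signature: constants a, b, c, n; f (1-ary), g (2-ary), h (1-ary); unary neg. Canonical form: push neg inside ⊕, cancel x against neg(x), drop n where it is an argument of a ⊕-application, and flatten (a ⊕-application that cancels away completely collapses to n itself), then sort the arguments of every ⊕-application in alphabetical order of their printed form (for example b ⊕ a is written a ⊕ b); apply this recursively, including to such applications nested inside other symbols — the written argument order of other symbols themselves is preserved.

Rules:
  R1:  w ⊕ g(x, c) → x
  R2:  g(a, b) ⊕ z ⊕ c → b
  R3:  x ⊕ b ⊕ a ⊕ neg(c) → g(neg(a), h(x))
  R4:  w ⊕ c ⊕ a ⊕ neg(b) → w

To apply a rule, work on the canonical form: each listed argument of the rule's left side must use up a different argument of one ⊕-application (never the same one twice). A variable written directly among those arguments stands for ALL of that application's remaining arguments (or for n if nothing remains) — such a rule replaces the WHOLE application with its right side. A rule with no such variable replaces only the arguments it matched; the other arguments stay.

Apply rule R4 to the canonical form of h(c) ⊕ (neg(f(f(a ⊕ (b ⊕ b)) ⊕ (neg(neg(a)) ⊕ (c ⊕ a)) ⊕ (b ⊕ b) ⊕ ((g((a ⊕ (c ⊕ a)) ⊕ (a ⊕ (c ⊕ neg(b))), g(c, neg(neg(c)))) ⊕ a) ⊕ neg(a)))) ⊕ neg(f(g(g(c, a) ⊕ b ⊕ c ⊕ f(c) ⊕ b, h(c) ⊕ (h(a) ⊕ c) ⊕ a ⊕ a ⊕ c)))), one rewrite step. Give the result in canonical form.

Canonical form:  h(c) ⊕ neg(f(a ⊕ a ⊕ b ⊕ b ⊕ c ⊕ f(a ⊕ b ⊕ b) ⊕ g(a ⊕ a ⊕ a ⊕ c ⊕ c ⊕ neg(b), g(c, c)))) ⊕ neg(f(g(b ⊕ b ⊕ c ⊕ f(c) ⊕ g(c, a), a ⊕ a ⊕ c ⊕ c ⊕ h(a) ⊕ h(c))))
Apply R4:  consuming a, c, neg(b);  w := a ⊕ a ⊕ c
The variable takes the whole remainder — replace the entire application.
Giving:  h(c) ⊕ neg(f(a ⊕ a ⊕ b ⊕ b ⊕ c ⊕ f(a ⊕ b ⊕ b) ⊕ g(a ⊕ a ⊕ c, g(c, c)))) ⊕ neg(f(g(b ⊕ b ⊕ c ⊕ f(c) ⊕ g(c, a), a ⊕ a ⊕ c ⊕ c ⊕ h(a) ⊕ h(c))))

Answer: h(c) ⊕ neg(f(a ⊕ a ⊕ b ⊕ b ⊕ c ⊕ f(a ⊕ b ⊕ b) ⊕ g(a ⊕ a ⊕ c, g(c, c)))) ⊕ neg(f(g(b ⊕ b ⊕ c ⊕ f(c) ⊕ g(c, a), a ⊕ a ⊕ c ⊕ c ⊕ h(a) ⊕ h(c))))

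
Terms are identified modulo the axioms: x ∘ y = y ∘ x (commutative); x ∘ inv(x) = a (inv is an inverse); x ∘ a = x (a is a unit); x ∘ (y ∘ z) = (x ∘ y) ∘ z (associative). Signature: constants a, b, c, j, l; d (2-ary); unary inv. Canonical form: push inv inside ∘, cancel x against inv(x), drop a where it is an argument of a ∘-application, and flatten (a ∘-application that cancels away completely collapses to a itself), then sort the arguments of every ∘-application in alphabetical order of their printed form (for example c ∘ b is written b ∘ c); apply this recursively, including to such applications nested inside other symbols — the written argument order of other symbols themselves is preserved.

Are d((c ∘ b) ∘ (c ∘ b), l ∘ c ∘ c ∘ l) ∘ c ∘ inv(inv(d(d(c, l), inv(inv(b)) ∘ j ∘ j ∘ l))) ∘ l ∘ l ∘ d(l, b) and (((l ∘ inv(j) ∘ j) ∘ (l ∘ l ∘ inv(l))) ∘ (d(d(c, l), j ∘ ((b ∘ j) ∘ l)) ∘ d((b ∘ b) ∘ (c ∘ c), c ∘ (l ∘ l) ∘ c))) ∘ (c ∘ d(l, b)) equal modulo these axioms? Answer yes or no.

Left:  d((c ∘ b) ∘ (c ∘ b), l ∘ c ∘ c ∘ l) ∘ c ∘ inv(inv(d(d(c, l), inv(inv(b)) ∘ j ∘ j ∘ l))) ∘ l ∘ l ∘ d(l, b)
  Push inv inside:  distribute inv over ∘ and collapse double inv
  Collect terms:  d(b ∘ b ∘ c ∘ c, c ∘ c ∘ l ∘ l) ∘ c ∘ d(d(c, l), b ∘ j ∘ j ∘ l) ∘ l ∘ l ∘ d(l, b)
  Sort arguments:  c ∘ d(b ∘ b ∘ c ∘ c, c ∘ c ∘ l ∘ l) ∘ d(d(c, l), b ∘ j ∘ j ∘ l) ∘ d(l, b) ∘ l ∘ l
Right:  (((l ∘ inv(j) ∘ j) ∘ (l ∘ l ∘ inv(l))) ∘ (d(d(c, l), j ∘ ((b ∘ j) ∘ l)) ∘ d((b ∘ b) ∘ (c ∘ c), c ∘ (l ∘ l) ∘ c))) ∘ (c ∘ d(l, b))
  Cancel inverse pairs:  j cancels
  Combine occurrences:  l ∘ l ∘ d(d(c, l), b ∘ j ∘ j ∘ l) ∘ d(b ∘ b ∘ c ∘ c, c ∘ c ∘ l ∘ l) ∘ c ∘ d(l, b)
  Sort:  c ∘ d(b ∘ b ∘ c ∘ c, c ∘ c ∘ l ∘ l) ∘ d(d(c, l), b ∘ j ∘ j ∘ l) ∘ d(l, b) ∘ l ∘ l

Answer: yes — both canonical forms are c ∘ d(b ∘ b ∘ c ∘ c, c ∘ c ∘ l ∘ l) ∘ d(d(c, l), b ∘ j ∘ j ∘ l) ∘ d(l, b) ∘ l ∘ l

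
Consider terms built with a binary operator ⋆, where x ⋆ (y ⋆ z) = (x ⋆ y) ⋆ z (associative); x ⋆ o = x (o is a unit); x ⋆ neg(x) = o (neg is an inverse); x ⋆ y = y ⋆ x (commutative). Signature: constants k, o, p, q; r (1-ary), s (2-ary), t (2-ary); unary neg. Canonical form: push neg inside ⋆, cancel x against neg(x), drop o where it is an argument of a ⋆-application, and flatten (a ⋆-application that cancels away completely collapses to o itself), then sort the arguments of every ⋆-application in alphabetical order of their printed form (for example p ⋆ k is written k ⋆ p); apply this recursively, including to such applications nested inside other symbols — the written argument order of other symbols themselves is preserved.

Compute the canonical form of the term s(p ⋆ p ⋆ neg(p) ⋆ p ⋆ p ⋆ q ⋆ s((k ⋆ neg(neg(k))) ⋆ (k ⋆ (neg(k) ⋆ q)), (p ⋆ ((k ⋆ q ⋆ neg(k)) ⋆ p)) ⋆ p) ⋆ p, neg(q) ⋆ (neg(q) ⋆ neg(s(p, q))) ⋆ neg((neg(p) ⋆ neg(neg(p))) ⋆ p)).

Answer: s(p ⋆ p ⋆ p ⋆ p ⋆ q ⋆ s(k ⋆ k ⋆ q, p ⋆ p ⋆ p ⋆ q), neg(p) ⋆ neg(q) ⋆ neg(q) ⋆ neg(s(p, q)))

Derivation:
Work inside:  p ⋆ p ⋆ neg(p) ⋆ p ⋆ p ⋆ q ⋆ s((k ⋆ neg(neg(k))) ⋆ (k ⋆ (neg(k) ⋆ q)), (p ⋆ ((k ⋆ q ⋆ neg(k)) ⋆ p)) ⋆ p) ⋆ p
Push neg inside:  distribute neg over ⋆ and collapse double neg
Combine occurrences:  p ⋆ p ⋆ p ⋆ p ⋆ q ⋆ s(k ⋆ k ⋆ q, p ⋆ p ⋆ p ⋆ q)
Put back:  s(p ⋆ p ⋆ p ⋆ p ⋆ q ⋆ s(k ⋆ k ⋆ q, p ⋆ p ⋆ p ⋆ q), neg(p) ⋆ neg(q) ⋆ neg(q) ⋆ neg(s(p, q)))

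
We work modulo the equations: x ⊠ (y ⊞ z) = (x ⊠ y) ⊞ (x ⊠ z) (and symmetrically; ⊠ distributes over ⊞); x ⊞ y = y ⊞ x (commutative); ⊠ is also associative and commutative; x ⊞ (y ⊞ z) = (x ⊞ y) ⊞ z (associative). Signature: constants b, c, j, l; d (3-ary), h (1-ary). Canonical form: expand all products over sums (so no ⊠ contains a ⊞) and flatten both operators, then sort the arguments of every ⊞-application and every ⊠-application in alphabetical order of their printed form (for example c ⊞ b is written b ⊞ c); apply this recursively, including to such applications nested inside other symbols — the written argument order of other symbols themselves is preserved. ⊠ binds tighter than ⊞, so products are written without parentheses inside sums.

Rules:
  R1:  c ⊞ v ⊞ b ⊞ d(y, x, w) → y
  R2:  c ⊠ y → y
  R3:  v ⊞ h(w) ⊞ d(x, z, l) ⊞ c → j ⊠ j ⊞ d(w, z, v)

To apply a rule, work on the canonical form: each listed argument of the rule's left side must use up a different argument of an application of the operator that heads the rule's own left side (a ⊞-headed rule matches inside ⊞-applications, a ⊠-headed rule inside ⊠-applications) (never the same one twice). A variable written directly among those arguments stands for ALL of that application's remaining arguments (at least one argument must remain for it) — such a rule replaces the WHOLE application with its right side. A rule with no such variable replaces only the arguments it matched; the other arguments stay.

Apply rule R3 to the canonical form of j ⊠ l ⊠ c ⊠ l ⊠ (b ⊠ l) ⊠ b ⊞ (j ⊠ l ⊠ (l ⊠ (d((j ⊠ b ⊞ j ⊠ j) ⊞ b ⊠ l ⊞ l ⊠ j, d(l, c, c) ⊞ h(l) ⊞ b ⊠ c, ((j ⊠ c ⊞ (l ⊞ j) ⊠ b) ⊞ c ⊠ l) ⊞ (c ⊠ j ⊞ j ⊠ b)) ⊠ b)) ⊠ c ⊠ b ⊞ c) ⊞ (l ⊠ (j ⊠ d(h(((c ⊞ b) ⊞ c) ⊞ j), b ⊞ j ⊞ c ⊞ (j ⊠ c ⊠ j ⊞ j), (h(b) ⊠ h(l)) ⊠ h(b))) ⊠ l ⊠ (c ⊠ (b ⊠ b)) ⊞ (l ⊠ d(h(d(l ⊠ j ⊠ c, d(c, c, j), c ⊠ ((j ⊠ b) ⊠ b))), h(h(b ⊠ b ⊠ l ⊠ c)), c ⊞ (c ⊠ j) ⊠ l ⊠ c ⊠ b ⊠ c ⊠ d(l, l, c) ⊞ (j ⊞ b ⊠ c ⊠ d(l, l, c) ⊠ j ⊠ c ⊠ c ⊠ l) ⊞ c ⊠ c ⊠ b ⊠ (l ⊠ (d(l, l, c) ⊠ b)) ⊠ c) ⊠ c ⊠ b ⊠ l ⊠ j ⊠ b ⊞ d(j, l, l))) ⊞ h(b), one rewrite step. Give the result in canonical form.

Canonical form:  b ⊠ b ⊠ c ⊠ d(b ⊠ j ⊞ b ⊠ l ⊞ j ⊠ j ⊞ j ⊠ l, b ⊠ c ⊞ d(l, c, c) ⊞ h(l), b ⊠ j ⊞ b ⊠ j ⊞ b ⊠ l ⊞ c ⊠ j ⊞ c ⊠ j ⊞ c ⊠ l) ⊠ j ⊠ l ⊠ l ⊞ b ⊠ b ⊠ c ⊠ d(h(b ⊞ c ⊞ c ⊞ j), b ⊞ c ⊞ c ⊠ j ⊠ j ⊞ j ⊞ j, h(b) ⊠ h(b) ⊠ h(l)) ⊠ j ⊠ l ⊠ l ⊞ b ⊠ b ⊠ c ⊠ d(h(d(c ⊠ j ⊠ l, d(c, c, j), b ⊠ b ⊠ c ⊠ j)), h(h(b ⊠ b ⊠ c ⊠ l)), b ⊠ b ⊠ c ⊠ c ⊠ c ⊠ d(l, l, c) ⊠ l ⊞ b ⊠ c ⊠ c ⊠ c ⊠ d(l, l, c) ⊠ j ⊠ l ⊞ b ⊠ c ⊠ c ⊠ c ⊠ d(l, l, c) ⊠ j ⊠ l ⊞ c ⊞ j) ⊠ j ⊠ l ⊠ l ⊞ b ⊠ b ⊠ c ⊠ j ⊠ l ⊠ l ⊠ l ⊞ c ⊞ d(j, l, l) ⊞ h(b)
Match R3:  consume c, d(j, l, l), h(b);  v := b ⊠ b ⊠ c ⊠ d(b ⊠ j ⊞ b ⊠ l ⊞ j ⊠ j ⊞ j ⊠ l, b ⊠ c ⊞ d(l, c, c) ⊞ h(l), b ⊠ j ⊞ b ⊠ j ⊞ b ⊠ l ⊞ c ⊠ j ⊞ c ⊠ j ⊞ c ⊠ l) ⊠ j ⊠ l ⊠ l ⊞ b ⊠ b ⊠ c ⊠ d(h(b ⊞ c ⊞ c ⊞ j), b ⊞ c ⊞ c ⊠ j ⊠ j ⊞ j ⊞ j, h(b) ⊠ h(b) ⊠ h(l)) ⊠ j ⊠ l ⊠ l ⊞ b ⊠ b ⊠ c ⊠ d(h(d(c ⊠ j ⊠ l, d(c, c, j), b ⊠ b ⊠ c ⊠ j)), h(h(b ⊠ b ⊠ c ⊠ l)), b ⊠ b ⊠ c ⊠ c ⊠ c ⊠ d(l, l, c) ⊠ l ⊞ b ⊠ c ⊠ c ⊠ c ⊠ d(l, l, c) ⊠ j ⊠ l ⊞ b ⊠ c ⊠ c ⊠ c ⊠ d(l, l, c) ⊠ j ⊠ l ⊞ c ⊞ j) ⊠ j ⊠ l ⊠ l ⊞ b ⊠ b ⊠ c ⊠ j ⊠ l ⊠ l ⊠ l, w := b, x := j, z := l
The extension variable absorbs all remaining arguments, so the whole application is rewritten.
Giving:  d(b, l, b ⊠ b ⊠ c ⊠ d(b ⊠ j ⊞ b ⊠ l ⊞ j ⊠ j ⊞ j ⊠ l, b ⊠ c ⊞ d(l, c, c) ⊞ h(l), b ⊠ j ⊞ b ⊠ j ⊞ b ⊠ l ⊞ c ⊠ j ⊞ c ⊠ j ⊞ c ⊠ l) ⊠ j ⊠ l ⊠ l ⊞ b ⊠ b ⊠ c ⊠ d(h(b ⊞ c ⊞ c ⊞ j), b ⊞ c ⊞ c ⊠ j ⊠ j ⊞ j ⊞ j, h(b) ⊠ h(b) ⊠ h(l)) ⊠ j ⊠ l ⊠ l ⊞ b ⊠ b ⊠ c ⊠ d(h(d(c ⊠ j ⊠ l, d(c, c, j), b ⊠ b ⊠ c ⊠ j)), h(h(b ⊠ b ⊠ c ⊠ l)), b ⊠ b ⊠ c ⊠ c ⊠ c ⊠ d(l, l, c) ⊠ l ⊞ b ⊠ c ⊠ c ⊠ c ⊠ d(l, l, c) ⊠ j ⊠ l ⊞ b ⊠ c ⊠ c ⊠ c ⊠ d(l, l, c) ⊠ j ⊠ l ⊞ c ⊞ j) ⊠ j ⊠ l ⊠ l ⊞ b ⊠ b ⊠ c ⊠ j ⊠ l ⊠ l ⊠ l) ⊞ j ⊠ j

Answer: d(b, l, b ⊠ b ⊠ c ⊠ d(b ⊠ j ⊞ b ⊠ l ⊞ j ⊠ j ⊞ j ⊠ l, b ⊠ c ⊞ d(l, c, c) ⊞ h(l), b ⊠ j ⊞ b ⊠ j ⊞ b ⊠ l ⊞ c ⊠ j ⊞ c ⊠ j ⊞ c ⊠ l) ⊠ j ⊠ l ⊠ l ⊞ b ⊠ b ⊠ c ⊠ d(h(b ⊞ c ⊞ c ⊞ j), b ⊞ c ⊞ c ⊠ j ⊠ j ⊞ j ⊞ j, h(b) ⊠ h(b) ⊠ h(l)) ⊠ j ⊠ l ⊠ l ⊞ b ⊠ b ⊠ c ⊠ d(h(d(c ⊠ j ⊠ l, d(c, c, j), b ⊠ b ⊠ c ⊠ j)), h(h(b ⊠ b ⊠ c ⊠ l)), b ⊠ b ⊠ c ⊠ c ⊠ c ⊠ d(l, l, c) ⊠ l ⊞ b ⊠ c ⊠ c ⊠ c ⊠ d(l, l, c) ⊠ j ⊠ l ⊞ b ⊠ c ⊠ c ⊠ c ⊠ d(l, l, c) ⊠ j ⊠ l ⊞ c ⊞ j) ⊠ j ⊠ l ⊠ l ⊞ b ⊠ b ⊠ c ⊠ j ⊠ l ⊠ l ⊠ l) ⊞ j ⊠ j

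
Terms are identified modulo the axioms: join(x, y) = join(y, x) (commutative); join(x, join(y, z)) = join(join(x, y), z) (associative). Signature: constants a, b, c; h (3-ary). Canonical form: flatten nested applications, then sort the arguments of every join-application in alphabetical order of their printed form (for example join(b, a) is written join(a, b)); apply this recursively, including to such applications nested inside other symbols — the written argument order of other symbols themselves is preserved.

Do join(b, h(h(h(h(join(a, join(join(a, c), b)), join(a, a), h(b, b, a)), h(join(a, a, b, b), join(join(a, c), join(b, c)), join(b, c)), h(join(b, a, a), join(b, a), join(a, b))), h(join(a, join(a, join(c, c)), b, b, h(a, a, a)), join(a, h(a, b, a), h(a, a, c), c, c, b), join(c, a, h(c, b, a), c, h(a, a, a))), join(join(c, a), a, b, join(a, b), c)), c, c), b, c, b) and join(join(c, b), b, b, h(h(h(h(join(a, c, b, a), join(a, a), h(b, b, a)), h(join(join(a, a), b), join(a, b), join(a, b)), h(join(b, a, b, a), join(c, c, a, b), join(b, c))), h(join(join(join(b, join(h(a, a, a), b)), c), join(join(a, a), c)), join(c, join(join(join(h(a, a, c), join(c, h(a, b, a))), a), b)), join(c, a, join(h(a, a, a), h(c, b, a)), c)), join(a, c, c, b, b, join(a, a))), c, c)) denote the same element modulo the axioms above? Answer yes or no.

Left:  join(b, h(h(h(h(join(a, join(join(a, c), b)), join(a, a), h(b, b, a)), h(join(a, a, b, b), join(join(a, c), join(b, c)), join(b, c)), h(join(b, a, a), join(b, a), join(a, b))), h(join(a, join(a, join(c, c)), b, b, h(a, a, a)), join(a, h(a, b, a), h(a, a, c), c, c, b), join(c, a, h(c, b, a), c, h(a, a, a))), join(join(c, a), a, b, join(a, b), c)), c, c), b, c, b)
  Canonicalize subterm:  h(h(h(h(join(a, join(join(a, c), b)), join(a, a), h(b, b, a)), h(join(a, a, b, b), join(join(a, c), join(b, c)), join(b, c)), h(join(b, a, a), join(b, a), join(a, b))), h(join(a, join(a, join(c, c)), b, b, h(a, a, a)), join(a, h(a, b, a), h(a, a, c), c, c, b), join(c, a, h(c, b, a), c, h(a, a, a))), join(join(c, a), a, b, join(a, b), c)), c, c)  →  h(h(h(h(join(a, a, b, c), join(a, a), h(b, b, a)), h(join(a, a, b, b), join(a, b, c, c), join(b, c)), h(join(a, a, b), join(a, b), join(a, b))), h(join(a, a, b, b, c, c, h(a, a, a)), join(a, b, c, c, h(a, a, c), h(a, b, a)), join(a, c, c, h(a, a, a), h(c, b, a))), join(a, a, a, b, b, c, c)), c, c)
  Order the arguments:  join(b, b, b, c, h(h(h(h(join(a, a, b, c), join(a, a), h(b, b, a)), h(join(a, a, b, b), join(a, b, c, c), join(b, c)), h(join(a, a, b), join(a, b), join(a, b))), h(join(a, a, b, b, c, c, h(a, a, a)), join(a, b, c, c, h(a, a, c), h(a, b, a)), join(a, c, c, h(a, a, a), h(c, b, a))), join(a, a, a, b, b, c, c)), c, c))
Right:  join(join(c, b), b, b, h(h(h(h(join(a, c, b, a), join(a, a), h(b, b, a)), h(join(join(a, a), b), join(a, b), join(a, b)), h(join(b, a, b, a), join(c, c, a, b), join(b, c))), h(join(join(join(b, join(h(a, a, a), b)), c), join(join(a, a), c)), join(c, join(join(join(h(a, a, c), join(c, h(a, b, a))), a), b)), join(c, a, join(h(a, a, a), h(c, b, a)), c)), join(a, c, c, b, b, join(a, a))), c, c))
  Flatten:  join(c, b, b, b, h(h(h(h(join(a, c, b, a), join(a, a), h(b, b, a)), h(join(join(a, a), b), join(a, b), join(a, b)), h(join(b, a, b, a), join(c, c, a, b), join(b, c))), h(join(join(join(b, join(h(a, a, a), b)), c), join(join(a, a), c)), join(c, join(join(join(h(a, a, c), join(c, h(a, b, a))), a), b)), join(c, a, join(h(a, a, a), h(c, b, a)), c)), join(a, c, c, b, b, join(a, a))), c, c))
  Inside:  h(h(h(h(join(a, c, b, a), join(a, a), h(b, b, a)), h(join(join(a, a), b), join(a, b), join(a, b)), h(join(b, a, b, a), join(c, c, a, b), join(b, c))), h(join(join(join(b, join(h(a, a, a), b)), c), join(join(a, a), c)), join(c, join(join(join(h(a, a, c), join(c, h(a, b, a))), a), b)), join(c, a, join(h(a, a, a), h(c, b, a)), c)), join(a, c, c, b, b, join(a, a))), c, c)  →  h(h(h(h(join(a, a, b, c), join(a, a), h(b, b, a)), h(join(a, a, b), join(a, b), join(a, b)), h(join(a, a, b, b), join(a, b, c, c), join(b, c))), h(join(a, a, b, b, c, c, h(a, a, a)), join(a, b, c, c, h(a, a, c), h(a, b, a)), join(a, c, c, h(a, a, a), h(c, b, a))), join(a, a, a, b, b, c, c)), c, c)
  Sort arguments:  join(b, b, b, c, h(h(h(h(join(a, a, b, c), join(a, a), h(b, b, a)), h(join(a, a, b), join(a, b), join(a, b)), h(join(a, a, b, b), join(a, b, c, c), join(b, c))), h(join(a, a, b, b, c, c, h(a, a, a)), join(a, b, c, c, h(a, a, c), h(a, b, a)), join(a, c, c, h(a, a, a), h(c, b, a))), join(a, a, a, b, b, c, c)), c, c))

Answer: no — join(b, b, b, c, h(h(h(h(join(a, a, b, c), join(a, a), h(b, b, a)), h(join(a, a, b, b), join(a, b, c, c), join(b, c)), h(join(a, a, b), join(a, b), join(a, b))), h(join(a, a, b, b, c, c, h(a, a, a)), join(a, b, c, c, h(a, a, c), h(a, b, a)), join(a, c, c, h(a, a, a), h(c, b, a))), join(a, a, a, b, b, c, c)), c, c)) vs join(b, b, b, c, h(h(h(h(join(a, a, b, c), join(a, a), h(b, b, a)), h(join(a, a, b), join(a, b), join(a, b)), h(join(a, a, b, b), join(a, b, c, c), join(b, c))), h(join(a, a, b, b, c, c, h(a, a, a)), join(a, b, c, c, h(a, a, c), h(a, b, a)), join(a, c, c, h(a, a, a), h(c, b, a))), join(a, a, a, b, b, c, c)), c, c))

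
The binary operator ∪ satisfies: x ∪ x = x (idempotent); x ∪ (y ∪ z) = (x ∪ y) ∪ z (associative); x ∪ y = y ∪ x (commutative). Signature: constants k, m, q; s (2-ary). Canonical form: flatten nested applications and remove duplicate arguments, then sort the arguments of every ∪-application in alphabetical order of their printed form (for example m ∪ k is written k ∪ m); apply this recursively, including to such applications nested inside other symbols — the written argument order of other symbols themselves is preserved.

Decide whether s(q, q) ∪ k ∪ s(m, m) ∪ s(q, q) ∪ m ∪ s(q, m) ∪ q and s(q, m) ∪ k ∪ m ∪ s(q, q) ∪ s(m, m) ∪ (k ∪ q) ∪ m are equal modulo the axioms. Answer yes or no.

Answer: yes — both canonical forms are k ∪ m ∪ q ∪ s(m, m) ∪ s(q, m) ∪ s(q, q)

Derivation:
Left:  s(q, q) ∪ k ∪ s(m, m) ∪ s(q, q) ∪ m ∪ s(q, m) ∪ q
  Deduplicate:  drop duplicate s(q, q)
  Sort arguments:  k ∪ m ∪ q ∪ s(m, m) ∪ s(q, m) ∪ s(q, q)
Right:  s(q, m) ∪ k ∪ m ∪ s(q, q) ∪ s(m, m) ∪ (k ∪ q) ∪ m
  Flatten:  s(q, m) ∪ k ∪ m ∪ s(q, q) ∪ s(m, m) ∪ k ∪ q ∪ m
  Idempotence:  drop duplicate k, m
  Sort arguments:  k ∪ m ∪ q ∪ s(m, m) ∪ s(q, m) ∪ s(q, q)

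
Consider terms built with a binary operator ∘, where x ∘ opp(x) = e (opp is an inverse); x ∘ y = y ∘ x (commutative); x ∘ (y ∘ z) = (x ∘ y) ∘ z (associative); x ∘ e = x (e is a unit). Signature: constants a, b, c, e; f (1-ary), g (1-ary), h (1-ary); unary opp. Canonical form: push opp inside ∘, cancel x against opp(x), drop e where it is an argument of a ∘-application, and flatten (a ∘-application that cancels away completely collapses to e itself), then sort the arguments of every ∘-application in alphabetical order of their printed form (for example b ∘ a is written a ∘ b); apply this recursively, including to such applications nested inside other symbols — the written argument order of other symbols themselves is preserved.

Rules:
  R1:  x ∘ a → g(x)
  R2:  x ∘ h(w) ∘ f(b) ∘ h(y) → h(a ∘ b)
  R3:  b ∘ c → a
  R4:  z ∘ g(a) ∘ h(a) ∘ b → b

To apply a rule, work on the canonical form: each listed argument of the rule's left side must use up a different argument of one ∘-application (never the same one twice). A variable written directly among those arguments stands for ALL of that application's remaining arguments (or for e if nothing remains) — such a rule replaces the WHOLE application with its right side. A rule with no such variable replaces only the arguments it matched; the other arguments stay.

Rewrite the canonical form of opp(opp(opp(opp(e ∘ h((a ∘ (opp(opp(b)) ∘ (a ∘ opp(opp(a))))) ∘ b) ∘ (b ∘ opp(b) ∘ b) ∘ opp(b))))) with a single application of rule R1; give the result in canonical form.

Answer: h(g(a ∘ a ∘ b ∘ b))

Derivation:
Canonical form:  h(a ∘ a ∘ a ∘ b ∘ b)
R1 matches:  uses a;  x := a ∘ a ∘ b ∘ b
The extension variable absorbs all remaining arguments, so the whole application is rewritten.
Giving:  h(g(a ∘ a ∘ b ∘ b))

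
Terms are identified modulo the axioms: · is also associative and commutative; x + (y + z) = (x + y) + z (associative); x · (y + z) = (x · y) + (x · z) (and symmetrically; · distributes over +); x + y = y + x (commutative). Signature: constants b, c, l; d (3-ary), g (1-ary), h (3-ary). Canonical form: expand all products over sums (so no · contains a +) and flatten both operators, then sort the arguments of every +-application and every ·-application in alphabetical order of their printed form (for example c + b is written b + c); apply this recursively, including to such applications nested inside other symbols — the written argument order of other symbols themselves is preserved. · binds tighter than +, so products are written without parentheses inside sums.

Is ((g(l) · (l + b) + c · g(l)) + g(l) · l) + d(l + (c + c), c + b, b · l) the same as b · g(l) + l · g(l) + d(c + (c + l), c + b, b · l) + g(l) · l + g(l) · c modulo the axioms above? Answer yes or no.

Left:  ((g(l) · (l + b) + c · g(l)) + g(l) · l) + d(l + (c + c), c + b, b · l)
  Distribute:  g(l) · l + b · g(l) + c · g(l) + g(l) · l + d(c + c + l, b + c, b · l)
  Sort:  b · g(l) + c · g(l) + d(c + c + l, b + c, b · l) + g(l) · l + g(l) · l
Right:  b · g(l) + l · g(l) + d(c + (c + l), c + b, b · l) + g(l) · l + g(l) · c
  Merge nested applications:  b · g(l) + g(l) · l + d(c + c + l, b + c, b · l) + g(l) · l + c · g(l)
  Sort arguments:  b · g(l) + c · g(l) + d(c + c + l, b + c, b · l) + g(l) · l + g(l) · l

Answer: yes — both canonical forms are b · g(l) + c · g(l) + d(c + c + l, b + c, b · l) + g(l) · l + g(l) · l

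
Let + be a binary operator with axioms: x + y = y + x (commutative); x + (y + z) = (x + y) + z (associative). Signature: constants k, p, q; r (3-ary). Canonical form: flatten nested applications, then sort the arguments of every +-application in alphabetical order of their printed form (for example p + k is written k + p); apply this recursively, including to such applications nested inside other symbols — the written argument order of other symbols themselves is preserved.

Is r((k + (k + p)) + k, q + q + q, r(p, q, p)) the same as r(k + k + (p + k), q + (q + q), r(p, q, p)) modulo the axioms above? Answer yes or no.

Answer: yes — both canonical forms are r(k + k + k + p, q + q + q, r(p, q, p))

Derivation:
Left:  r((k + (k + p)) + k, q + q + q, r(p, q, p))
  Work inside:  (k + (k + p)) + k
  Un-nest:  k + k + p + k
  Sort:  k + k + k + p
  Rebuild:  r(k + k + k + p, q + q + q, r(p, q, p))
Right:  r(k + k + (p + k), q + (q + q), r(p, q, p))
  Focus inside:  k + k + (p + k)
  Un-nest:  k + k + p + k
  Order the arguments:  k + k + k + p
  Reassemble:  r(k + k + k + p, q + q + q, r(p, q, p))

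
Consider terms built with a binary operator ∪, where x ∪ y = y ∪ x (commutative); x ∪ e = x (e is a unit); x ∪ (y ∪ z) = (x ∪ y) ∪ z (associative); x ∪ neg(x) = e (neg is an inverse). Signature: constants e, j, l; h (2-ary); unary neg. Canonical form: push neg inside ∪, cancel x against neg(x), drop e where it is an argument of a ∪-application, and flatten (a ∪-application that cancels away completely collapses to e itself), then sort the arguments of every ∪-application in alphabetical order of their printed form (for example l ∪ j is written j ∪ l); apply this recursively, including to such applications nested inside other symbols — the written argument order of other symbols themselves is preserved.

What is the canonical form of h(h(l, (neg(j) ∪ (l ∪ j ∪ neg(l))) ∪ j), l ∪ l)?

Focus inside:  (neg(j) ∪ (l ∪ j ∪ neg(l))) ∪ j
Cancel:  l cancels
Combine occurrences:  j
Rebuild:  h(h(l, j), l ∪ l)

Answer: h(h(l, j), l ∪ l)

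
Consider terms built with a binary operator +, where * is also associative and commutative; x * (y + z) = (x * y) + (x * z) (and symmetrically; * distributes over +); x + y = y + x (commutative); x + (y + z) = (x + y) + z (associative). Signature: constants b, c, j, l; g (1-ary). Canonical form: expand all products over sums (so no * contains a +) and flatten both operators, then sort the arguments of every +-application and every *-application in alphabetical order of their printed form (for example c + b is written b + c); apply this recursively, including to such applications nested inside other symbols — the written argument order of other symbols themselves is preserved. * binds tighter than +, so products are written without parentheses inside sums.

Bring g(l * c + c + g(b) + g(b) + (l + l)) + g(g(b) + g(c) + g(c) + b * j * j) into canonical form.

Merge nested applications:  g(c + c * l + g(b) + g(b) + l + l) + g(b * j * j + g(b) + g(c) + g(c))
Sort:  g(b * j * j + g(b) + g(c) + g(c)) + g(c + c * l + g(b) + g(b) + l + l)

Answer: g(b * j * j + g(b) + g(c) + g(c)) + g(c + c * l + g(b) + g(b) + l + l)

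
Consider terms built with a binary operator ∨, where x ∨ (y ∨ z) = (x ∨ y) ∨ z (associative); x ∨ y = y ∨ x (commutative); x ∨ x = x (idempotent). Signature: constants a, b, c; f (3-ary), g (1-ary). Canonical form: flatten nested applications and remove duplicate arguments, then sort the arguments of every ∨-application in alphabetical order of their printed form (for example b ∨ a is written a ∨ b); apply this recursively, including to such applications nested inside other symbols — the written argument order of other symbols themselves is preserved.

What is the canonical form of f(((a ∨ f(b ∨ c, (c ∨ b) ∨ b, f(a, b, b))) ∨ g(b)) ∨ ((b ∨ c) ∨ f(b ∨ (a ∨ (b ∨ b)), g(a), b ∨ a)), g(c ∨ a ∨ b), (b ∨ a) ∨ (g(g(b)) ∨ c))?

Answer: f(a ∨ b ∨ c ∨ f(a ∨ b, g(a), a ∨ b) ∨ f(b ∨ c, b ∨ c, f(a, b, b)) ∨ g(b), g(a ∨ b ∨ c), a ∨ b ∨ c ∨ g(g(b)))

Derivation:
Descend into:  ((a ∨ f(b ∨ c, (c ∨ b) ∨ b, f(a, b, b))) ∨ g(b)) ∨ ((b ∨ c) ∨ f(b ∨ (a ∨ (b ∨ b)), g(a), b ∨ a))
Flatten:  a ∨ f(b ∨ c, (c ∨ b) ∨ b, f(a, b, b)) ∨ g(b) ∨ b ∨ c ∨ f(b ∨ (a ∨ (b ∨ b)), g(a), b ∨ a)
Inside:  f(b ∨ c, (c ∨ b) ∨ b, f(a, b, b))  →  f(b ∨ c, b ∨ c, f(a, b, b))
Simplify inside:  f(b ∨ (a ∨ (b ∨ b)), g(a), b ∨ a)  →  f(a ∨ b, g(a), a ∨ b)
Order the arguments:  a ∨ b ∨ c ∨ f(a ∨ b, g(a), a ∨ b) ∨ f(b ∨ c, b ∨ c, f(a, b, b)) ∨ g(b)
Reassemble:  f(a ∨ b ∨ c ∨ f(a ∨ b, g(a), a ∨ b) ∨ f(b ∨ c, b ∨ c, f(a, b, b)) ∨ g(b), g(a ∨ b ∨ c), a ∨ b ∨ c ∨ g(g(b)))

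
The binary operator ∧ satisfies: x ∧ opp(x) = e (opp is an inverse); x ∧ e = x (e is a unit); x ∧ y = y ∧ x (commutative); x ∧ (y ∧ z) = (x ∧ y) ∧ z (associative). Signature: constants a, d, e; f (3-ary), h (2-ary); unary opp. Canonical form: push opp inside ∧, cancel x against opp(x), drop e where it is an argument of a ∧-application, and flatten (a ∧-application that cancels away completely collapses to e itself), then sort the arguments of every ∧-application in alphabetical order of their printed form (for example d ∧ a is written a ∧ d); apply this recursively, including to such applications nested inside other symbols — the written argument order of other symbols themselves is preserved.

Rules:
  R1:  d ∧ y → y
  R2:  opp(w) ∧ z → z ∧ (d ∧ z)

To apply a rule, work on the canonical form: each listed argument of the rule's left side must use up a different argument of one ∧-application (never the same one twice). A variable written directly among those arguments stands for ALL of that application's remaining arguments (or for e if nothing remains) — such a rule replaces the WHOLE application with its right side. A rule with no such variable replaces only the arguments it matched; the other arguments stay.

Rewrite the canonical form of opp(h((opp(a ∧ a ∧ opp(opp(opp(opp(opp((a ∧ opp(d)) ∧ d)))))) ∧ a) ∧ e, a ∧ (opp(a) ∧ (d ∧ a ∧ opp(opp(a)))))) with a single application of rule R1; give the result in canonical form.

Canonical form:  opp(h(e, a ∧ a ∧ d))
R1 matches:  uses d;  y := a ∧ a
The extension variable absorbs all remaining arguments, so the whole application is rewritten.
New term:  opp(h(e, a ∧ a))

Answer: opp(h(e, a ∧ a))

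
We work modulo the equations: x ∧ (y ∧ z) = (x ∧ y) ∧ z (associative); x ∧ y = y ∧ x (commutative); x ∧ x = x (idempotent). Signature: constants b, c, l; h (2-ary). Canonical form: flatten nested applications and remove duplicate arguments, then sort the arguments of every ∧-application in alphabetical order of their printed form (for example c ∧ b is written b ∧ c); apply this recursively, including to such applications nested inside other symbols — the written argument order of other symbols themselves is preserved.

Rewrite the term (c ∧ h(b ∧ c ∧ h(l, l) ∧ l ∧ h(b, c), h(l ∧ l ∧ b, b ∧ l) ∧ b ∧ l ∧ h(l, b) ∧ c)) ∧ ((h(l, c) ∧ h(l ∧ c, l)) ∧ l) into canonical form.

Merge nested applications:  c ∧ h(b ∧ c ∧ h(l, l) ∧ l ∧ h(b, c), h(l ∧ l ∧ b, b ∧ l) ∧ b ∧ l ∧ h(l, b) ∧ c) ∧ h(l, c) ∧ h(l ∧ c, l) ∧ l
Simplify inside:  h(b ∧ c ∧ h(l, l) ∧ l ∧ h(b, c), h(l ∧ l ∧ b, b ∧ l) ∧ b ∧ l ∧ h(l, b) ∧ c)  →  h(b ∧ c ∧ h(b, c) ∧ h(l, l) ∧ l, b ∧ c ∧ h(b ∧ l, b ∧ l) ∧ h(l, b) ∧ l)
Canonicalize subterm:  h(l ∧ c, l)  →  h(c ∧ l, l)
Sort arguments:  c ∧ h(b ∧ c ∧ h(b, c) ∧ h(l, l) ∧ l, b ∧ c ∧ h(b ∧ l, b ∧ l) ∧ h(l, b) ∧ l) ∧ h(c ∧ l, l) ∧ h(l, c) ∧ l

Answer: c ∧ h(b ∧ c ∧ h(b, c) ∧ h(l, l) ∧ l, b ∧ c ∧ h(b ∧ l, b ∧ l) ∧ h(l, b) ∧ l) ∧ h(c ∧ l, l) ∧ h(l, c) ∧ l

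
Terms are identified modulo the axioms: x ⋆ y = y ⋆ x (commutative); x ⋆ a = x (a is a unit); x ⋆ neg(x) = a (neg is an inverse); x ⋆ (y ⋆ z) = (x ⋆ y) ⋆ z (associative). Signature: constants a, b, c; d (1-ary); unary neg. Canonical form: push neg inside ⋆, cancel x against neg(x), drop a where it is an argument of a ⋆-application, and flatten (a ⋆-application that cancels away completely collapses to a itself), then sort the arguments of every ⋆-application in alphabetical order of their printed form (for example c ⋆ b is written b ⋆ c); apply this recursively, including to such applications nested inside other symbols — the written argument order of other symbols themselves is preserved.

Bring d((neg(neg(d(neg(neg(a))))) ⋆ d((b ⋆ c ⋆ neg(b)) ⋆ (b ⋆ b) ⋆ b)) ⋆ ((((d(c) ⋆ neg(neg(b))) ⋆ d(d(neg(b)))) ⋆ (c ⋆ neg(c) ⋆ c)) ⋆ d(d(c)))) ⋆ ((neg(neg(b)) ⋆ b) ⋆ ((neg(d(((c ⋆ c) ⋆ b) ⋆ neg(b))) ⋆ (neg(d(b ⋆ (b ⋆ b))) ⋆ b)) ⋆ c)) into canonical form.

Answer: b ⋆ b ⋆ b ⋆ c ⋆ d(b ⋆ c ⋆ d(a) ⋆ d(b ⋆ b ⋆ b ⋆ c) ⋆ d(c) ⋆ d(d(c)) ⋆ d(d(neg(b)))) ⋆ neg(d(b ⋆ b ⋆ b)) ⋆ neg(d(c ⋆ c))

Derivation:
Push neg inside:  distribute neg over ⋆ and collapse double neg
Collect terms:  d(b ⋆ c ⋆ d(a) ⋆ d(b ⋆ b ⋆ b ⋆ c) ⋆ d(c) ⋆ d(d(c)) ⋆ d(d(neg(b)))) ⋆ b ⋆ b ⋆ b ⋆ neg(d(c ⋆ c)) ⋆ neg(d(b ⋆ b ⋆ b)) ⋆ c
Sort arguments:  b ⋆ b ⋆ b ⋆ c ⋆ d(b ⋆ c ⋆ d(a) ⋆ d(b ⋆ b ⋆ b ⋆ c) ⋆ d(c) ⋆ d(d(c)) ⋆ d(d(neg(b)))) ⋆ neg(d(b ⋆ b ⋆ b)) ⋆ neg(d(c ⋆ c))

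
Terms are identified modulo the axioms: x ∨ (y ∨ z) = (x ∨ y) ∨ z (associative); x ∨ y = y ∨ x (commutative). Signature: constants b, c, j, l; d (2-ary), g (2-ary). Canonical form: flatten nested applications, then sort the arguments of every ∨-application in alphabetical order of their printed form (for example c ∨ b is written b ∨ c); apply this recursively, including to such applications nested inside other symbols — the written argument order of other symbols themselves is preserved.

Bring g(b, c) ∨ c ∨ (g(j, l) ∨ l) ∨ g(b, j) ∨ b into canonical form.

Answer: b ∨ c ∨ g(b, c) ∨ g(b, j) ∨ g(j, l) ∨ l

Derivation:
Merge nested applications:  g(b, c) ∨ c ∨ g(j, l) ∨ l ∨ g(b, j) ∨ b
Sort:  b ∨ c ∨ g(b, c) ∨ g(b, j) ∨ g(j, l) ∨ l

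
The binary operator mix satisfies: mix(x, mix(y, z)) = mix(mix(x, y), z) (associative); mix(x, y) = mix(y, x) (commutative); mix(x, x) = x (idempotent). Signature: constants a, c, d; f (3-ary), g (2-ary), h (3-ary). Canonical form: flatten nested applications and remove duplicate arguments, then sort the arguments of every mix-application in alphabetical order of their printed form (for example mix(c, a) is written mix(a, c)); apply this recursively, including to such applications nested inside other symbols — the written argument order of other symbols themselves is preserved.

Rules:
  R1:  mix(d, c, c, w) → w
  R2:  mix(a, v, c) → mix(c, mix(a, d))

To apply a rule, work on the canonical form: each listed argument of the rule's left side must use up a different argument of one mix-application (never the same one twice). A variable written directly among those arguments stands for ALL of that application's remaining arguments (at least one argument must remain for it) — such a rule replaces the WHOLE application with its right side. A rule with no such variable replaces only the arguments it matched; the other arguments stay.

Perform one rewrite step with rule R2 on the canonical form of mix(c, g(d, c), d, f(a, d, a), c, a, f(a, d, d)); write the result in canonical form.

Answer: mix(a, c, d)

Derivation:
Canonical form:  mix(a, c, d, f(a, d, a), f(a, d, d), g(d, c))
Apply R2:  consuming a, c;  v := mix(d, f(a, d, a), f(a, d, d), g(d, c))
The extension variable absorbs all remaining arguments, so the whole application is rewritten.
New term:  mix(a, c, d)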